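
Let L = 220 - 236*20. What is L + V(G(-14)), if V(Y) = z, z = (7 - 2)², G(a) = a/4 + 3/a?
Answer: -4475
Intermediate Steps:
G(a) = 3/a + a/4 (G(a) = a*(¼) + 3/a = a/4 + 3/a = 3/a + a/4)
z = 25 (z = 5² = 25)
V(Y) = 25
L = -4500 (L = 220 - 4720 = -4500)
L + V(G(-14)) = -4500 + 25 = -4475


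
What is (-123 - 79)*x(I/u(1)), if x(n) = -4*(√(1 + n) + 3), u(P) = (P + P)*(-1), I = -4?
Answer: 2424 + 808*√3 ≈ 3823.5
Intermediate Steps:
u(P) = -2*P (u(P) = (2*P)*(-1) = -2*P)
x(n) = -12 - 4*√(1 + n) (x(n) = -4*(3 + √(1 + n)) = -12 - 4*√(1 + n))
(-123 - 79)*x(I/u(1)) = (-123 - 79)*(-12 - 4*√(1 - 4/((-2*1)))) = -202*(-12 - 4*√(1 - 4/(-2))) = -202*(-12 - 4*√(1 - 4*(-½))) = -202*(-12 - 4*√(1 + 2)) = -202*(-12 - 4*√3) = 2424 + 808*√3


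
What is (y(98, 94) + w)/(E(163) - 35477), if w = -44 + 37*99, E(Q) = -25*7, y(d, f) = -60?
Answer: -3559/35652 ≈ -0.099826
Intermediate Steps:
E(Q) = -175
w = 3619 (w = -44 + 3663 = 3619)
(y(98, 94) + w)/(E(163) - 35477) = (-60 + 3619)/(-175 - 35477) = 3559/(-35652) = 3559*(-1/35652) = -3559/35652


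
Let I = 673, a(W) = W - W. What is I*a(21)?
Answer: 0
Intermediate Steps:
a(W) = 0
I*a(21) = 673*0 = 0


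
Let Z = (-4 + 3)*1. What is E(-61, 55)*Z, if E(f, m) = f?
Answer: 61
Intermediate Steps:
Z = -1 (Z = -1*1 = -1)
E(-61, 55)*Z = -61*(-1) = 61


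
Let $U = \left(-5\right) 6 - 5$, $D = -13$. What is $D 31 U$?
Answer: $14105$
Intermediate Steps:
$U = -35$ ($U = -30 - 5 = -35$)
$D 31 U = \left(-13\right) 31 \left(-35\right) = \left(-403\right) \left(-35\right) = 14105$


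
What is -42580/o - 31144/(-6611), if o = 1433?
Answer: -236867028/9473563 ≈ -25.003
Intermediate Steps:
-42580/o - 31144/(-6611) = -42580/1433 - 31144/(-6611) = -42580*1/1433 - 31144*(-1/6611) = -42580/1433 + 31144/6611 = -236867028/9473563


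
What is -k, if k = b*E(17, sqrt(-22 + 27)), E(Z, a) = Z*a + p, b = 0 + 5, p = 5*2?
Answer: -50 - 85*sqrt(5) ≈ -240.07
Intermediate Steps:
p = 10
b = 5
E(Z, a) = 10 + Z*a (E(Z, a) = Z*a + 10 = 10 + Z*a)
k = 50 + 85*sqrt(5) (k = 5*(10 + 17*sqrt(-22 + 27)) = 5*(10 + 17*sqrt(5)) = 50 + 85*sqrt(5) ≈ 240.07)
-k = -(50 + 85*sqrt(5)) = -50 - 85*sqrt(5)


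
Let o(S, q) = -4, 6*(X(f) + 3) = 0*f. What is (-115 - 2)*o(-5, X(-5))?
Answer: 468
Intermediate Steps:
X(f) = -3 (X(f) = -3 + (0*f)/6 = -3 + (1/6)*0 = -3 + 0 = -3)
(-115 - 2)*o(-5, X(-5)) = (-115 - 2)*(-4) = -117*(-4) = 468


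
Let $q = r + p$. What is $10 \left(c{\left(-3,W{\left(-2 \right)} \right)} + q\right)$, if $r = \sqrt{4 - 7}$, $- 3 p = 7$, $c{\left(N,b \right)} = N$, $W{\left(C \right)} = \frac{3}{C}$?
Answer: $- \frac{160}{3} + 10 i \sqrt{3} \approx -53.333 + 17.32 i$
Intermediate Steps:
$p = - \frac{7}{3}$ ($p = \left(- \frac{1}{3}\right) 7 = - \frac{7}{3} \approx -2.3333$)
$r = i \sqrt{3}$ ($r = \sqrt{-3} = i \sqrt{3} \approx 1.732 i$)
$q = - \frac{7}{3} + i \sqrt{3}$ ($q = i \sqrt{3} - \frac{7}{3} = - \frac{7}{3} + i \sqrt{3} \approx -2.3333 + 1.732 i$)
$10 \left(c{\left(-3,W{\left(-2 \right)} \right)} + q\right) = 10 \left(-3 - \left(\frac{7}{3} - i \sqrt{3}\right)\right) = 10 \left(- \frac{16}{3} + i \sqrt{3}\right) = - \frac{160}{3} + 10 i \sqrt{3}$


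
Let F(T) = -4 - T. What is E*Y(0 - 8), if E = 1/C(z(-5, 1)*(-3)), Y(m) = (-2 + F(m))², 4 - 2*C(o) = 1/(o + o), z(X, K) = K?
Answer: 48/25 ≈ 1.9200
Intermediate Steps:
C(o) = 2 - 1/(4*o) (C(o) = 2 - 1/(2*(o + o)) = 2 - 1/(2*o)/2 = 2 - 1/(4*o))
Y(m) = (-6 - m)² (Y(m) = (-2 + (-4 - m))² = (-6 - m)²)
E = 12/25 (E = 1/(2 - 1/(4*(1*(-3)))) = 1/(2 - ¼/(-3)) = 1/(2 - ¼*(-⅓)) = 1/(2 + 1/12) = 1/(25/12) = 12/25 ≈ 0.48000)
E*Y(0 - 8) = 12*(6 + (0 - 8))²/25 = 12*(6 - 8)²/25 = (12/25)*(-2)² = (12/25)*4 = 48/25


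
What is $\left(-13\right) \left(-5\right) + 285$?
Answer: $350$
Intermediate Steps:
$\left(-13\right) \left(-5\right) + 285 = 65 + 285 = 350$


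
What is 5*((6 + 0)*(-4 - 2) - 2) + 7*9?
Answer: -127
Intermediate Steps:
5*((6 + 0)*(-4 - 2) - 2) + 7*9 = 5*(6*(-6) - 2) + 63 = 5*(-36 - 2) + 63 = 5*(-38) + 63 = -190 + 63 = -127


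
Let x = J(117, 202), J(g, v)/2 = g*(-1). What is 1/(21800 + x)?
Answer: 1/21566 ≈ 4.6369e-5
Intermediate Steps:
J(g, v) = -2*g (J(g, v) = 2*(g*(-1)) = 2*(-g) = -2*g)
x = -234 (x = -2*117 = -234)
1/(21800 + x) = 1/(21800 - 234) = 1/21566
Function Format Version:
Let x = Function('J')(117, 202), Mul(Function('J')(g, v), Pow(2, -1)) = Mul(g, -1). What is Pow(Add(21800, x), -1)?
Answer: Rational(1, 21566) ≈ 4.6369e-5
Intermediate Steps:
Function('J')(g, v) = Mul(-2, g) (Function('J')(g, v) = Mul(2, Mul(g, -1)) = Mul(2, Mul(-1, g)) = Mul(-2, g))
x = -234 (x = Mul(-2, 117) = -234)
Pow(Add(21800, x), -1) = Pow(Add(21800, -234), -1) = Pow(21566, -1) = Rational(1, 21566)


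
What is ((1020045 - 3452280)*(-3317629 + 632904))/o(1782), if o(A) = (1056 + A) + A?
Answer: 435325474025/308 ≈ 1.4134e+9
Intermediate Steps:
o(A) = 1056 + 2*A
((1020045 - 3452280)*(-3317629 + 632904))/o(1782) = ((1020045 - 3452280)*(-3317629 + 632904))/(1056 + 2*1782) = (-2432235*(-2684725))/(1056 + 3564) = 6529882110375/4620 = 6529882110375*(1/4620) = 435325474025/308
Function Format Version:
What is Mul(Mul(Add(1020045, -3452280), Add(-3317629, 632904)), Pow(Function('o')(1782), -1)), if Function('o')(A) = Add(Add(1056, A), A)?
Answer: Rational(435325474025, 308) ≈ 1.4134e+9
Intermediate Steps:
Function('o')(A) = Add(1056, Mul(2, A))
Mul(Mul(Add(1020045, -3452280), Add(-3317629, 632904)), Pow(Function('o')(1782), -1)) = Mul(Mul(Add(1020045, -3452280), Add(-3317629, 632904)), Pow(Add(1056, Mul(2, 1782)), -1)) = Mul(Mul(-2432235, -2684725), Pow(Add(1056, 3564), -1)) = Mul(6529882110375, Pow(4620, -1)) = Mul(6529882110375, Rational(1, 4620)) = Rational(435325474025, 308)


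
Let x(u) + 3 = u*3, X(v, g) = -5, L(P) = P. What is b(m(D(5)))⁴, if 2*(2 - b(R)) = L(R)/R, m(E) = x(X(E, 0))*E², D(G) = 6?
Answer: 81/16 ≈ 5.0625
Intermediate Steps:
x(u) = -3 + 3*u (x(u) = -3 + u*3 = -3 + 3*u)
m(E) = -18*E² (m(E) = (-3 + 3*(-5))*E² = (-3 - 15)*E² = -18*E²)
b(R) = 3/2 (b(R) = 2 - R/(2*R) = 2 - ½*1 = 2 - ½ = 3/2)
b(m(D(5)))⁴ = (3/2)⁴ = 81/16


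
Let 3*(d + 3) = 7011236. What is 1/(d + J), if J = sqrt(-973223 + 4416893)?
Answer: 21033681/49157273052499 - 27*sqrt(382630)/49157273052499 ≈ 4.2755e-7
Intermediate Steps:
d = 7011227/3 (d = -3 + (1/3)*7011236 = -3 + 7011236/3 = 7011227/3 ≈ 2.3371e+6)
J = 3*sqrt(382630) (J = sqrt(3443670) = 3*sqrt(382630) ≈ 1855.7)
1/(d + J) = 1/(7011227/3 + 3*sqrt(382630))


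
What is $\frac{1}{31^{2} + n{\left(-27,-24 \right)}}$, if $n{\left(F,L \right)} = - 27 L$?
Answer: $\frac{1}{1609} \approx 0.0006215$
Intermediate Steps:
$\frac{1}{31^{2} + n{\left(-27,-24 \right)}} = \frac{1}{31^{2} - -648} = \frac{1}{961 + 648} = \frac{1}{1609}$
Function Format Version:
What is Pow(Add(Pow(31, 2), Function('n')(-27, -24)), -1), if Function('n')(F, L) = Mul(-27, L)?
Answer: Rational(1, 1609) ≈ 0.00062150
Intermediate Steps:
Pow(Add(Pow(31, 2), Function('n')(-27, -24)), -1) = Pow(Add(Pow(31, 2), Mul(-27, -24)), -1) = Pow(Add(961, 648), -1) = Pow(1609, -1) = Rational(1, 1609)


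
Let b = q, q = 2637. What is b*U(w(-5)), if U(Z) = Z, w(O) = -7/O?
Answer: 18459/5 ≈ 3691.8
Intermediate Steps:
b = 2637
b*U(w(-5)) = 2637*(-7/(-5)) = 2637*(-7*(-⅕)) = 2637*(7/5) = 18459/5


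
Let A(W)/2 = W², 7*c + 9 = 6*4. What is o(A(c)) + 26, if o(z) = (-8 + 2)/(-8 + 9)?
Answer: 20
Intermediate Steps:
c = 15/7 (c = -9/7 + (6*4)/7 = -9/7 + (⅐)*24 = -9/7 + 24/7 = 15/7 ≈ 2.1429)
A(W) = 2*W²
o(z) = -6 (o(z) = -6/1 = -6*1 = -6)
o(A(c)) + 26 = -6 + 26 = 20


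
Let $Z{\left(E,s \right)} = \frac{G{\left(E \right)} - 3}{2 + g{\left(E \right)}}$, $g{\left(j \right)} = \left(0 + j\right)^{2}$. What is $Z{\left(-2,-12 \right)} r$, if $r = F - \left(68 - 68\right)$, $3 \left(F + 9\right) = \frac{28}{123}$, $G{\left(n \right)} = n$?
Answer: $\frac{16465}{2214} \approx 7.4368$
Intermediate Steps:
$F = - \frac{3293}{369}$ ($F = -9 + \frac{28 \cdot \frac{1}{123}}{3} = -9 + \frac{1}{3} \cdot \frac{28}{123} = -9 + \frac{28}{369} = - \frac{3293}{369} \approx -8.9241$)
$g{\left(j \right)} = j^{2}$
$r = - \frac{3293}{369}$ ($r = - \frac{3293}{369} - \left(68 - 68\right) = - \frac{3293}{369} - 0 = - \frac{3293}{369} + 0 = - \frac{3293}{369} \approx -8.9241$)
$Z{\left(E,s \right)} = \frac{-3 + E}{2 + E^{2}}$ ($Z{\left(E,s \right)} = \frac{E - 3}{2 + E^{2}} = \frac{-3 + E}{2 + E^{2}}$)
$Z{\left(-2,-12 \right)} r = \frac{-3 - 2}{2 + \left(-2\right)^{2}} \left(- \frac{3293}{369}\right) = \frac{1}{2 + 4} \left(-5\right) \left(- \frac{3293}{369}\right) = \frac{1}{6} \left(-5\right) \left(- \frac{3293}{369}\right) = \left(- \frac{5}{6}\right) \left(- \frac{3293}{369}\right) = \frac{16465}{2214}$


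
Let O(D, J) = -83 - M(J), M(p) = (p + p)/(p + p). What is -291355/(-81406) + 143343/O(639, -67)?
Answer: -1940751073/1139684 ≈ -1702.9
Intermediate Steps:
M(p) = 1 (M(p) = (2*p)/((2*p)) = (2*p)*(1/(2*p)) = 1)
O(D, J) = -84 (O(D, J) = -83 - 1*1 = -83 - 1 = -84)
-291355/(-81406) + 143343/O(639, -67) = -291355/(-81406) + 143343/(-84) = -291355*(-1/81406) + 143343*(-1/84) = 291355/81406 - 47781/28 = -1940751073/1139684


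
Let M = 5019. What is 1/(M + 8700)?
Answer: 1/13719 ≈ 7.2892e-5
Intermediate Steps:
1/(M + 8700) = 1/(5019 + 8700) = 1/13719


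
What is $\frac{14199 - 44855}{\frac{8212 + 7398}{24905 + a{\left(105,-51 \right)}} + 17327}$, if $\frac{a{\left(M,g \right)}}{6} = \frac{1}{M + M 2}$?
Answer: $- \frac{80166267712}{45312211879} \approx -1.7692$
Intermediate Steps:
$a{\left(M,g \right)} = \frac{2}{M}$ ($a{\left(M,g \right)} = \frac{6}{M + M 2} = \frac{6}{M + 2 M} = \frac{6}{3 M} = 6 \frac{1}{3 M} = \frac{2}{M}$)
$\frac{14199 - 44855}{\frac{8212 + 7398}{24905 + a{\left(105,-51 \right)}} + 17327} = \frac{14199 - 44855}{\frac{8212 + 7398}{24905 + \frac{2}{105}} + 17327} = - \frac{30656}{\frac{15610}{24905 + 2 \cdot \frac{1}{105}} + 17327} = - \frac{30656}{\frac{15610}{24905 + \frac{2}{105}} + 17327} = - \frac{30656}{\frac{15610}{\frac{2615027}{105}} + 17327} = - \frac{30656}{15610 \cdot \frac{105}{2615027} + 17327} = - \frac{30656}{\frac{1639050}{2615027} + 17327} = - \frac{30656}{\frac{45312211879}{2615027}} = \left(-30656\right) \frac{2615027}{45312211879} = - \frac{80166267712}{45312211879}$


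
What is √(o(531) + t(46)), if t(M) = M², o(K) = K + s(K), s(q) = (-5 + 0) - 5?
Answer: 3*√293 ≈ 51.352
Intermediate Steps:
s(q) = -10 (s(q) = -5 - 5 = -10)
o(K) = -10 + K (o(K) = K - 10 = -10 + K)
√(o(531) + t(46)) = √((-10 + 531) + 46²) = √(521 + 2116) = √2637 = 3*√293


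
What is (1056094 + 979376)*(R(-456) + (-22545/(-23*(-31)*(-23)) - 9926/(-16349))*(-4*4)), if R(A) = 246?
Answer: 116942939672844540/268107251 ≈ 4.3618e+8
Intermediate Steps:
(1056094 + 979376)*(R(-456) + (-22545/(-23*(-31)*(-23)) - 9926/(-16349))*(-4*4)) = (1056094 + 979376)*(246 + (-22545/(-23*(-31)*(-23)) - 9926/(-16349))*(-4*4)) = 2035470*(246 + (-22545/(713*(-23)) - 9926*(-1/16349))*(-16)) = 2035470*(246 + (-22545/(-16399) + 9926/16349)*(-16)) = 2035470*(246 + (-22545*(-1/16399) + 9926/16349)*(-16)) = 2035470*(246 + (22545/16399 + 9926/16349)*(-16)) = 2035470*(246 + (531364679/268107251)*(-16)) = 2035470*(246 - 8501834864/268107251) = 2035470*(57452548882/268107251) = 116942939672844540/268107251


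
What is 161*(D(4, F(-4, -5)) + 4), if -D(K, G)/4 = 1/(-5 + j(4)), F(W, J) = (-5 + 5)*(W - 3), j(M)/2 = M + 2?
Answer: 552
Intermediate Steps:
j(M) = 4 + 2*M (j(M) = 2*(M + 2) = 2*(2 + M) = 4 + 2*M)
F(W, J) = 0 (F(W, J) = 0*(-3 + W) = 0)
D(K, G) = -4/7 (D(K, G) = -4/(-5 + (4 + 2*4)) = -4/(-5 + (4 + 8)) = -4/(-5 + 12) = -4/7)
161*(D(4, F(-4, -5)) + 4) = 161*(-4/7 + 4) = 161*(24/7) = 552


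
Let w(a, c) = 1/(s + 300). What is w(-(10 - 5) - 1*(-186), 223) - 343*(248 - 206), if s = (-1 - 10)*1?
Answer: -4163333/289 ≈ -14406.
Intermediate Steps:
s = -11 (s = -11*1 = -11)
w(a, c) = 1/289 (w(a, c) = 1/(-11 + 300) = 1/289)
w(-(10 - 5) - 1*(-186), 223) - 343*(248 - 206) = 1/289 - 343*(248 - 206) = 1/289 - 343*42 = 1/289 - 14406 = -4163333/289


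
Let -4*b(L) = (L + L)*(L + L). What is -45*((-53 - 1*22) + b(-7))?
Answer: 5580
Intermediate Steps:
b(L) = -L² (b(L) = -(L + L)*(L + L)/4 = -2*L*2*L/4 = -L²)
-45*((-53 - 1*22) + b(-7)) = -45*((-53 - 1*22) - 1*(-7)²) = -45*((-53 - 22) - 1*49) = -45*(-75 - 49) = -45*(-124) = 5580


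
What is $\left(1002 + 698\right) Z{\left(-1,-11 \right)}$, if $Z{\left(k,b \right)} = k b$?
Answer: $18700$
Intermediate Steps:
$Z{\left(k,b \right)} = b k$
$\left(1002 + 698\right) Z{\left(-1,-11 \right)} = \left(1002 + 698\right) \left(\left(-11\right) \left(-1\right)\right) = 1700 \cdot 11 = 18700$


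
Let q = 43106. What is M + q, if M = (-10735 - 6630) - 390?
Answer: 25351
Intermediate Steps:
M = -17755 (M = -17365 - 390 = -17755)
M + q = -17755 + 43106 = 25351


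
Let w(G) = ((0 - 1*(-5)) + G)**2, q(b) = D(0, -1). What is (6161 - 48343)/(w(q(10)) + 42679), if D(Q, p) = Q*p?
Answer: -21091/21352 ≈ -0.98778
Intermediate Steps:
q(b) = 0 (q(b) = 0*(-1) = 0)
w(G) = (5 + G)**2 (w(G) = ((0 + 5) + G)**2 = (5 + G)**2)
(6161 - 48343)/(w(q(10)) + 42679) = (6161 - 48343)/((5 + 0)**2 + 42679) = -42182/(5**2 + 42679) = -42182/(25 + 42679) = -42182/42704 = -42182*1/42704 = -21091/21352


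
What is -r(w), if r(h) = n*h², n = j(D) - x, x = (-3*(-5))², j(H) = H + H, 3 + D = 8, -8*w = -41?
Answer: 361415/64 ≈ 5647.1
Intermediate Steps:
w = 41/8 (w = -⅛*(-41) = 41/8 ≈ 5.1250)
D = 5 (D = -3 + 8 = 5)
j(H) = 2*H
x = 225 (x = 15² = 225)
n = -215 (n = 2*5 - 1*225 = 10 - 225 = -215)
r(h) = -215*h²
-r(w) = -(-215)*(41/8)² = -(-215)*1681/64 = -1*(-361415/64) = 361415/64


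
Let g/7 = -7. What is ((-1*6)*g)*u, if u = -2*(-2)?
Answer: 1176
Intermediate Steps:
g = -49 (g = 7*(-7) = -49)
u = 4
((-1*6)*g)*u = (-1*6*(-49))*4 = -6*(-49)*4 = 294*4 = 1176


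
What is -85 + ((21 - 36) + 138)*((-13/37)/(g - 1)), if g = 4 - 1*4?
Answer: -1546/37 ≈ -41.784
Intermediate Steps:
g = 0 (g = 4 - 4 = 0)
-85 + ((21 - 36) + 138)*((-13/37)/(g - 1)) = -85 + ((21 - 36) + 138)*((-13/37)/(0 - 1)) = -85 + (-15 + 138)*((-13*1/37)/(-1)) = -85 + 123*(-1*(-13/37)) = -85 + 123*(13/37) = -85 + 1599/37 = -1546/37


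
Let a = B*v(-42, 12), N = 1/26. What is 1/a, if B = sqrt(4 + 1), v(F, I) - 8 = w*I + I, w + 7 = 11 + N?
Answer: 13*sqrt(5)/4450 ≈ 0.0065323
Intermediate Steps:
N = 1/26 ≈ 0.038462
w = 105/26 (w = -7 + (11 + 1/26) = -7 + 287/26 = 105/26 ≈ 4.0385)
v(F, I) = 8 + 131*I/26 (v(F, I) = 8 + (105*I/26 + I) = 8 + 131*I/26)
B = sqrt(5) ≈ 2.2361
a = 890*sqrt(5)/13 (a = sqrt(5)*(8 + (131/26)*12) = sqrt(5)*(8 + 786/13) = sqrt(5)*(890/13) = 890*sqrt(5)/13 ≈ 153.08)
1/a = 1/(890*sqrt(5)/13) = 13*sqrt(5)/4450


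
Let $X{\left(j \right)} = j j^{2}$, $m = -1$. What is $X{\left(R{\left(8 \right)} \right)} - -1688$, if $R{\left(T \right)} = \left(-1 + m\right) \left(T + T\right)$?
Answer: $-31080$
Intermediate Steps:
$R{\left(T \right)} = - 4 T$ ($R{\left(T \right)} = \left(-1 - 1\right) \left(T + T\right) = - 2 \cdot 2 T = - 4 T$)
$X{\left(j \right)} = j^{3}$
$X{\left(R{\left(8 \right)} \right)} - -1688 = \left(\left(-4\right) 8\right)^{3} - -1688 = \left(-32\right)^{3} + 1688 = -32768 + 1688 = -31080$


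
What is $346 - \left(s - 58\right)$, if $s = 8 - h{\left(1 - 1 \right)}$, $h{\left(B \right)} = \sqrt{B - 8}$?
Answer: $396 + 2 i \sqrt{2} \approx 396.0 + 2.8284 i$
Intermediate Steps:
$h{\left(B \right)} = \sqrt{-8 + B}$
$s = 8 - 2 i \sqrt{2}$ ($s = 8 - \sqrt{-8 + \left(1 - 1\right)} = 8 - \sqrt{-8 + 0} = 8 - \sqrt{-8} = 8 - 2 i \sqrt{2} \approx 8.0 - 2.8284 i$)
$346 - \left(s - 58\right) = 346 - \left(\left(8 - 2 i \sqrt{2}\right) - 58\right) = 346 - \left(-50 - 2 i \sqrt{2}\right) = 346 + \left(50 + 2 i \sqrt{2}\right) = 396 + 2 i \sqrt{2}$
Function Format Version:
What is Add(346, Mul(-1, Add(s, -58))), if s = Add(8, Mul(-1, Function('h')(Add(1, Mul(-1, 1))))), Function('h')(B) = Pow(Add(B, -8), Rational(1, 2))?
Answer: Add(396, Mul(2, I, Pow(2, Rational(1, 2)))) ≈ Add(396.00, Mul(2.8284, I))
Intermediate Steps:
Function('h')(B) = Pow(Add(-8, B), Rational(1, 2))
s = Add(8, Mul(-2, I, Pow(2, Rational(1, 2)))) (s = Add(8, Mul(-1, Pow(Add(-8, Add(1, Mul(-1, 1))), Rational(1, 2)))) = Add(8, Mul(-1, Pow(Add(-8, Add(1, -1)), Rational(1, 2)))) = Add(8, Mul(-1, Pow(Add(-8, 0), Rational(1, 2)))) = Add(8, Mul(-1, Pow(-8, Rational(1, 2)))) = Add(8, Mul(-1, Mul(2, I, Pow(2, Rational(1, 2))))) = Add(8, Mul(-2, I, Pow(2, Rational(1, 2)))) ≈ Add(8.0000, Mul(-2.8284, I)))
Add(346, Mul(-1, Add(s, -58))) = Add(346, Mul(-1, Add(Add(8, Mul(-2, I, Pow(2, Rational(1, 2)))), -58))) = Add(346, Mul(-1, Add(-50, Mul(-2, I, Pow(2, Rational(1, 2)))))) = Add(346, Add(50, Mul(2, I, Pow(2, Rational(1, 2))))) = Add(396, Mul(2, I, Pow(2, Rational(1, 2))))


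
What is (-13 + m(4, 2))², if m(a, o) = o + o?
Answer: 81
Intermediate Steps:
m(a, o) = 2*o
(-13 + m(4, 2))² = (-13 + 2*2)² = (-13 + 4)² = (-9)² = 81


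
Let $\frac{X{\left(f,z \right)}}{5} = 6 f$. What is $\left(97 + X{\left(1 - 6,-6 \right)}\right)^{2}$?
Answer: $2809$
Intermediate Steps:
$X{\left(f,z \right)} = 30 f$ ($X{\left(f,z \right)} = 5 \cdot 6 f = 30 f$)
$\left(97 + X{\left(1 - 6,-6 \right)}\right)^{2} = \left(97 + 30 \left(1 - 6\right)\right)^{2} = \left(97 + 30 \left(-5\right)\right)^{2} = \left(97 - 150\right)^{2} = \left(-53\right)^{2} = 2809$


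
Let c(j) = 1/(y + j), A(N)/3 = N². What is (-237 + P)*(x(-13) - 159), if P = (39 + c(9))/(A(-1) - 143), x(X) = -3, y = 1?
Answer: 26907471/700 ≈ 38439.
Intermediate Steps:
A(N) = 3*N²
c(j) = 1/(1 + j)
P = -391/1400 (P = (39 + 1/(1 + 9))/(3*(-1)² - 143) = (39 + 1/10)/(3*1 - 143) = (39 + ⅒)/(3 - 143) = (391/10)/(-140) = (391/10)*(-1/140) = -391/1400 ≈ -0.27929)
(-237 + P)*(x(-13) - 159) = (-237 - 391/1400)*(-3 - 159) = -332191/1400*(-162) = 26907471/700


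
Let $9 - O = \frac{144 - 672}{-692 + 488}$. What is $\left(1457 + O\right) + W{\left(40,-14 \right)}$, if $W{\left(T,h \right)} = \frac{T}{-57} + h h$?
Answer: $\frac{1607290}{969} \approx 1658.7$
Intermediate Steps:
$W{\left(T,h \right)} = h^{2} - \frac{T}{57}$ ($W{\left(T,h \right)} = - \frac{T}{57} + h^{2} = h^{2} - \frac{T}{57}$)
$O = \frac{109}{17}$ ($O = 9 - \frac{144 - 672}{-692 + 488} = 9 - - \frac{528}{-204} = 9 - \left(-528\right) \left(- \frac{1}{204}\right) = 9 - \frac{44}{17} = \frac{109}{17} \approx 6.4118$)
$\left(1457 + O\right) + W{\left(40,-14 \right)} = \left(1457 + \frac{109}{17}\right) + \left(\left(-14\right)^{2} - \frac{40}{57}\right) = \frac{24878}{17} + \left(196 - \frac{40}{57}\right) = \frac{24878}{17} + \frac{11132}{57} = \frac{1607290}{969}$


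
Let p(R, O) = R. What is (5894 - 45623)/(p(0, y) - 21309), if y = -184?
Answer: 13243/7103 ≈ 1.8644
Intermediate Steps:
(5894 - 45623)/(p(0, y) - 21309) = (5894 - 45623)/(0 - 21309) = -39729/(-21309) = -39729*(-1/21309) = 13243/7103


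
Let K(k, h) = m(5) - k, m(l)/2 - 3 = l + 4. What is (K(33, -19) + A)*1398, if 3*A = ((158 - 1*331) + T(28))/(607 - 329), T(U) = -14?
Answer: -1792469/139 ≈ -12895.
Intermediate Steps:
m(l) = 14 + 2*l (m(l) = 6 + 2*(l + 4) = 6 + 2*(4 + l) = 6 + (8 + 2*l) = 14 + 2*l)
K(k, h) = 24 - k (K(k, h) = (14 + 2*5) - k = (14 + 10) - k = 24 - k)
A = -187/834 (A = (((158 - 1*331) - 14)/(607 - 329))/3 = (((158 - 331) - 14)/278)/3 = ((-173 - 14)*(1/278))/3 = (-187*1/278)/3 = (1/3)*(-187/278) = -187/834 ≈ -0.22422)
(K(33, -19) + A)*1398 = ((24 - 1*33) - 187/834)*1398 = ((24 - 33) - 187/834)*1398 = (-9 - 187/834)*1398 = -7693/834*1398 = -1792469/139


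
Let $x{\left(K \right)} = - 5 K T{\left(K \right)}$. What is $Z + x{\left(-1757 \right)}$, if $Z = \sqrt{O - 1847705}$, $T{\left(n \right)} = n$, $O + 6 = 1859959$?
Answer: $-15435245 + 2 \sqrt{3062} \approx -1.5435 \cdot 10^{7}$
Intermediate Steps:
$O = 1859953$ ($O = -6 + 1859959 = 1859953$)
$x{\left(K \right)} = - 5 K^{2}$ ($x{\left(K \right)} = - 5 K K = - 5 K^{2}$)
$Z = 2 \sqrt{3062}$ ($Z = \sqrt{1859953 - 1847705} = \sqrt{12248} = 2 \sqrt{3062} \approx 110.67$)
$Z + x{\left(-1757 \right)} = 2 \sqrt{3062} - 5 \left(-1757\right)^{2} = 2 \sqrt{3062} - 15435245 = -15435245 + 2 \sqrt{3062}$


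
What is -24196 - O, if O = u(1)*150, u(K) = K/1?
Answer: -24346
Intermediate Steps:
u(K) = K (u(K) = K*1 = K)
O = 150 (O = 1*150 = 150)
-24196 - O = -24196 - 1*150 = -24196 - 150 = -24346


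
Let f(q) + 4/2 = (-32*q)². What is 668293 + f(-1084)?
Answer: 1203925635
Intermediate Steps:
f(q) = -2 + 1024*q² (f(q) = -2 + (-32*q)² = -2 + 1024*q²)
668293 + f(-1084) = 668293 + (-2 + 1024*(-1084)²) = 668293 + (-2 + 1024*1175056) = 668293 + (-2 + 1203257344) = 668293 + 1203257342 = 1203925635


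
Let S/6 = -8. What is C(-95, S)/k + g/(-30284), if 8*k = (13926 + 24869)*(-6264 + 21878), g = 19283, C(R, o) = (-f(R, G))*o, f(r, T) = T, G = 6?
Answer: -5840256783727/9172192758460 ≈ -0.63673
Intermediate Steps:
S = -48 (S = 6*(-8) = -48)
C(R, o) = -6*o (C(R, o) = (-1*6)*o = -6*o)
k = 302872565/4 (k = ((13926 + 24869)*(-6264 + 21878))/8 = (38795*15614)/8 = (⅛)*605745130 = 302872565/4 ≈ 7.5718e+7)
C(-95, S)/k + g/(-30284) = (-6*(-48))/(302872565/4) + 19283/(-30284) = 288*(4/302872565) + 19283*(-1/30284) = 1152/302872565 - 19283/30284 = -5840256783727/9172192758460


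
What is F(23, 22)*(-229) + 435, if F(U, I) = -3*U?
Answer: 16236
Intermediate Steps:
F(23, 22)*(-229) + 435 = -3*23*(-229) + 435 = -69*(-229) + 435 = 15801 + 435 = 16236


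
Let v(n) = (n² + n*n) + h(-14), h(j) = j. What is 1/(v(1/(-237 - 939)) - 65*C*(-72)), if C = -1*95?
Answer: -691488/307445245631 ≈ -2.2491e-6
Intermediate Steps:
C = -95
v(n) = -14 + 2*n² (v(n) = (n² + n*n) - 14 = (n² + n²) - 14 = 2*n² - 14 = -14 + 2*n²)
1/(v(1/(-237 - 939)) - 65*C*(-72)) = 1/((-14 + 2*(1/(-237 - 939))²) - 65*(-95)*(-72)) = 1/((-14 + 2*(1/(-1176))²) + 6175*(-72)) = 1/((-14 + 2*(-1/1176)²) - 444600) = 1/((-14 + 2*(1/1382976)) - 444600) = 1/((-14 + 1/691488) - 444600) = 1/(-9680831/691488 - 444600) = 1/(-307445245631/691488) = -691488/307445245631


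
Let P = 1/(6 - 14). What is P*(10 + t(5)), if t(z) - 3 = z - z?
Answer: -13/8 ≈ -1.6250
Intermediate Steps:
t(z) = 3 (t(z) = 3 + (z - z) = 3 + 0 = 3)
P = -1/8 (P = 1/(-8) = -1/8 ≈ -0.12500)
P*(10 + t(5)) = -(10 + 3)/8 = -1/8*13 = -13/8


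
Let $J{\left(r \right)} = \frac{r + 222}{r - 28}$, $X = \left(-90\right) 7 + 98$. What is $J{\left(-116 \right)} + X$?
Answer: $- \frac{38357}{72} \approx -532.74$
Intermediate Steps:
$X = -532$ ($X = -630 + 98 = -532$)
$J{\left(r \right)} = \frac{222 + r}{-28 + r}$
$J{\left(-116 \right)} + X = \frac{222 - 116}{-28 - 116} - 532 = \frac{1}{-144} \cdot 106 - 532 = \left(- \frac{1}{144}\right) 106 - 532 = - \frac{53}{72} - 532 = - \frac{38357}{72}$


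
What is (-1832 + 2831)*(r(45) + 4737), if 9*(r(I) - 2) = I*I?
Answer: 4959036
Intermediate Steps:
r(I) = 2 + I**2/9 (r(I) = 2 + (I*I)/9 = 2 + I**2/9)
(-1832 + 2831)*(r(45) + 4737) = (-1832 + 2831)*((2 + (1/9)*45**2) + 4737) = 999*((2 + (1/9)*2025) + 4737) = 999*((2 + 225) + 4737) = 999*(227 + 4737) = 999*4964 = 4959036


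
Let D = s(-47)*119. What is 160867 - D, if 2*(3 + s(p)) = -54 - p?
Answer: 323281/2 ≈ 1.6164e+5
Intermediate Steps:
s(p) = -30 - p/2 (s(p) = -3 + (-54 - p)/2 = -3 + (-27 - p/2) = -30 - p/2)
D = -1547/2 (D = (-30 - 1/2*(-47))*119 = (-30 + 47/2)*119 = -13/2*119 = -1547/2 ≈ -773.50)
160867 - D = 160867 - 1*(-1547/2) = 160867 + 1547/2 = 323281/2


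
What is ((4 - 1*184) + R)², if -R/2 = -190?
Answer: 40000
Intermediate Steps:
R = 380 (R = -2*(-190) = 380)
((4 - 1*184) + R)² = ((4 - 1*184) + 380)² = ((4 - 184) + 380)² = (-180 + 380)² = 200² = 40000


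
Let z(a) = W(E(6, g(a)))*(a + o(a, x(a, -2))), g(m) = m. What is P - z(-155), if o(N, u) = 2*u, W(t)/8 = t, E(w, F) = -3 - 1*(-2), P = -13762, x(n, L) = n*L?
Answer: -10042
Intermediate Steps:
x(n, L) = L*n
E(w, F) = -1 (E(w, F) = -3 + 2 = -1)
W(t) = 8*t
z(a) = 24*a (z(a) = (8*(-1))*(a + 2*(-2*a)) = -8*(a - 4*a) = -(-24)*a = 24*a)
P - z(-155) = -13762 - 24*(-155) = -13762 - 1*(-3720) = -13762 + 3720 = -10042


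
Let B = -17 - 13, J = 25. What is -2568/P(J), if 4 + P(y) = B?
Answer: 1284/17 ≈ 75.529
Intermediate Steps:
B = -30
P(y) = -34 (P(y) = -4 - 30 = -34)
-2568/P(J) = -2568/(-34) = -2568*(-1/34) = 1284/17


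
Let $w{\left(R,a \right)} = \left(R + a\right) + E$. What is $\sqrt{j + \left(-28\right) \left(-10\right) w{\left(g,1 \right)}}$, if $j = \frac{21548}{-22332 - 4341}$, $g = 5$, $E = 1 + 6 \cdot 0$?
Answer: $\frac{2 \sqrt{348466287759}}{26673} \approx 44.263$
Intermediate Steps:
$E = 1$ ($E = 1 + 0 = 1$)
$w{\left(R,a \right)} = 1 + R + a$ ($w{\left(R,a \right)} = \left(R + a\right) + 1 = 1 + R + a$)
$j = - \frac{21548}{26673}$ ($j = \frac{21548}{-26673} = 21548 \left(- \frac{1}{26673}\right) = - \frac{21548}{26673} \approx -0.80786$)
$\sqrt{j + \left(-28\right) \left(-10\right) w{\left(g,1 \right)}} = \sqrt{- \frac{21548}{26673} + \left(-28\right) \left(-10\right) \left(1 + 5 + 1\right)} = \sqrt{- \frac{21548}{26673} + 280 \cdot 7} = \sqrt{- \frac{21548}{26673} + 1960} = \sqrt{\frac{52257532}{26673}} = \frac{2 \sqrt{348466287759}}{26673}$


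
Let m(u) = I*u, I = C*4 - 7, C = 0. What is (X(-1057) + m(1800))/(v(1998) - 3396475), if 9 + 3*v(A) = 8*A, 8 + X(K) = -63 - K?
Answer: 5807/1695575 ≈ 0.0034248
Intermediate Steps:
X(K) = -71 - K (X(K) = -8 + (-63 - K) = -71 - K)
I = -7 (I = 0*4 - 7 = 0 - 7 = -7)
v(A) = -3 + 8*A/3 (v(A) = -3 + (8*A)/3 = -3 + 8*A/3)
m(u) = -7*u
(X(-1057) + m(1800))/(v(1998) - 3396475) = ((-71 - 1*(-1057)) - 7*1800)/((-3 + (8/3)*1998) - 3396475) = ((-71 + 1057) - 12600)/((-3 + 5328) - 3396475) = (986 - 12600)/(5325 - 3396475) = -11614/(-3391150) = -11614*(-1/3391150) = 5807/1695575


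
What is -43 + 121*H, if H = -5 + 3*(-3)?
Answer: -1737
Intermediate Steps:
H = -14 (H = -5 - 9 = -14)
-43 + 121*H = -43 + 121*(-14) = -43 - 1694 = -1737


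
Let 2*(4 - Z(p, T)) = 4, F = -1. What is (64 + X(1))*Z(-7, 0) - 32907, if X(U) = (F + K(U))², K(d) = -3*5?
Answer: -32267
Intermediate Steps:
Z(p, T) = 2 (Z(p, T) = 4 - ½*4 = 4 - 2 = 2)
K(d) = -15
X(U) = 256 (X(U) = (-1 - 15)² = (-16)² = 256)
(64 + X(1))*Z(-7, 0) - 32907 = (64 + 256)*2 - 32907 = 320*2 - 32907 = 640 - 32907 = -32267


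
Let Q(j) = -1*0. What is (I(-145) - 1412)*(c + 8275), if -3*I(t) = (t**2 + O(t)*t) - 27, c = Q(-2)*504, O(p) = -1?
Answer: -210011225/3 ≈ -7.0004e+7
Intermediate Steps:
Q(j) = 0
c = 0 (c = 0*504 = 0)
I(t) = 9 - t**2/3 + t/3 (I(t) = -((t**2 - t) - 27)/3 = -(-27 + t**2 - t)/3 = 9 - t**2/3 + t/3)
(I(-145) - 1412)*(c + 8275) = ((9 - 1/3*(-145)**2 + (1/3)*(-145)) - 1412)*(0 + 8275) = ((9 - 1/3*21025 - 145/3) - 1412)*8275 = ((9 - 21025/3 - 145/3) - 1412)*8275 = (-21143/3 - 1412)*8275 = -25379/3*8275 = -210011225/3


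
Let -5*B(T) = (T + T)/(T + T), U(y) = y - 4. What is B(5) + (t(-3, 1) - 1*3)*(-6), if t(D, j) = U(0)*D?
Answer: -271/5 ≈ -54.200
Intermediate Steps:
U(y) = -4 + y
t(D, j) = -4*D (t(D, j) = (-4 + 0)*D = -4*D)
B(T) = -⅕ (B(T) = -(T + T)/(5*(T + T)) = -2*T/(5*(2*T)) = -2*T*1/(2*T)/5 = -⅕*1 = -⅕)
B(5) + (t(-3, 1) - 1*3)*(-6) = -⅕ + (-4*(-3) - 1*3)*(-6) = -⅕ + (12 - 3)*(-6) = -⅕ + 9*(-6) = -⅕ - 54 = -271/5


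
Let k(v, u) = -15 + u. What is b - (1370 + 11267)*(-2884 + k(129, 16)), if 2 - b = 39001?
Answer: 36393472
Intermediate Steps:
b = -38999 (b = 2 - 1*39001 = 2 - 39001 = -38999)
b - (1370 + 11267)*(-2884 + k(129, 16)) = -38999 - (1370 + 11267)*(-2884 + (-15 + 16)) = -38999 - 12637*(-2884 + 1) = -38999 - 12637*(-2883) = -38999 - 1*(-36432471) = -38999 + 36432471 = 36393472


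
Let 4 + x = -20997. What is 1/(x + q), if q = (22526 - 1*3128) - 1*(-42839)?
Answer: 1/41236 ≈ 2.4251e-5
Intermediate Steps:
x = -21001 (x = -4 - 20997 = -21001)
q = 62237 (q = (22526 - 3128) + 42839 = 19398 + 42839 = 62237)
1/(x + q) = 1/(-21001 + 62237) = 1/41236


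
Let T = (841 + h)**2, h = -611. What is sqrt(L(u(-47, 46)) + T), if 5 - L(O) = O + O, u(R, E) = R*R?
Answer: sqrt(48487) ≈ 220.20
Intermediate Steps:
u(R, E) = R**2
T = 52900 (T = (841 - 611)**2 = 230**2 = 52900)
L(O) = 5 - 2*O (L(O) = 5 - (O + O) = 5 - 2*O)
sqrt(L(u(-47, 46)) + T) = sqrt((5 - 2*(-47)**2) + 52900) = sqrt((5 - 2*2209) + 52900) = sqrt((5 - 4418) + 52900) = sqrt(-4413 + 52900) = sqrt(48487)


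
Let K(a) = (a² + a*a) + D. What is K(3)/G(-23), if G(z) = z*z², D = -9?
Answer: -9/12167 ≈ -0.00073971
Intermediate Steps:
G(z) = z³
K(a) = -9 + 2*a² (K(a) = (a² + a*a) - 9 = (a² + a²) - 9 = 2*a² - 9 = -9 + 2*a²)
K(3)/G(-23) = (-9 + 2*3²)/((-23)³) = (-9 + 2*9)/(-12167) = (-9 + 18)*(-1/12167) = 9*(-1/12167) = -9/12167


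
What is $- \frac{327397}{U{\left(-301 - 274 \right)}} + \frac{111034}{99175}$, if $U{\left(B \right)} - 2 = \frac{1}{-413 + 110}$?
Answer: $- \frac{1967644171871}{12000175} \approx -1.6397 \cdot 10^{5}$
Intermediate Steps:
$U{\left(B \right)} = \frac{605}{303}$ ($U{\left(B \right)} = 2 + \frac{1}{-413 + 110} = 2 + \frac{1}{-303} = 2 - \frac{1}{303} = \frac{605}{303}$)
$- \frac{327397}{U{\left(-301 - 274 \right)}} + \frac{111034}{99175} = - \frac{327397}{\frac{605}{303}} + \frac{111034}{99175} = \left(-327397\right) \frac{303}{605} + 111034 \cdot \frac{1}{99175} = - \frac{99201291}{605} + \frac{111034}{99175} = - \frac{1967644171871}{12000175}$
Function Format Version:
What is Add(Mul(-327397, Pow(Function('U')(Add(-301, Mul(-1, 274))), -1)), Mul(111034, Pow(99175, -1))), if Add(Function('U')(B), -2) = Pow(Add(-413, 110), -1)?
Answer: Rational(-1967644171871, 12000175) ≈ -1.6397e+5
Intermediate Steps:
Function('U')(B) = Rational(605, 303) (Function('U')(B) = Add(2, Pow(Add(-413, 110), -1)) = Add(2, Pow(-303, -1)) = Add(2, Rational(-1, 303)) = Rational(605, 303))
Add(Mul(-327397, Pow(Function('U')(Add(-301, Mul(-1, 274))), -1)), Mul(111034, Pow(99175, -1))) = Add(Mul(-327397, Pow(Rational(605, 303), -1)), Mul(111034, Pow(99175, -1))) = Add(Mul(-327397, Rational(303, 605)), Mul(111034, Rational(1, 99175))) = Add(Rational(-99201291, 605), Rational(111034, 99175)) = Rational(-1967644171871, 12000175)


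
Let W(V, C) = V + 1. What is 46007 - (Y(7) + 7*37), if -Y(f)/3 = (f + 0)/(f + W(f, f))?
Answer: 228747/5 ≈ 45749.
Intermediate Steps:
W(V, C) = 1 + V
Y(f) = -3*f/(1 + 2*f) (Y(f) = -3*(f + 0)/(f + (1 + f)) = -3*f/(1 + 2*f))
46007 - (Y(7) + 7*37) = 46007 - (-3*7/(1 + 2*7) + 7*37) = 46007 - (-3*7/(1 + 14) + 259) = 46007 - (-3*7/15 + 259) = 46007 - (-3*7*1/15 + 259) = 46007 - (-7/5 + 259) = 46007 - 1*1288/5 = 46007 - 1288/5 = 228747/5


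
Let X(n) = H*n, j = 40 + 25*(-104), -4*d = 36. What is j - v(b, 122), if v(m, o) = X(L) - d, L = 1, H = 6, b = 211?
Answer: -2575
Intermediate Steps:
d = -9 (d = -1/4*36 = -9)
j = -2560 (j = 40 - 2600 = -2560)
X(n) = 6*n
v(m, o) = 15 (v(m, o) = 6*1 - 1*(-9) = 6 + 9 = 15)
j - v(b, 122) = -2560 - 1*15 = -2560 - 15 = -2575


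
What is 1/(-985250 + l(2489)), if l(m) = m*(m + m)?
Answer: 1/11404992 ≈ 8.7681e-8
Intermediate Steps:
l(m) = 2*m² (l(m) = m*(2*m) = 2*m²)
1/(-985250 + l(2489)) = 1/(-985250 + 2*2489²) = 1/(-985250 + 2*6195121) = 1/(-985250 + 12390242) = 1/11404992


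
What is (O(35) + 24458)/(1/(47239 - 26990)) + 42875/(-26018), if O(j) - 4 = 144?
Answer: 12963387645217/26018 ≈ 4.9825e+8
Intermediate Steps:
O(j) = 148 (O(j) = 4 + 144 = 148)
(O(35) + 24458)/(1/(47239 - 26990)) + 42875/(-26018) = (148 + 24458)/(1/(47239 - 26990)) + 42875/(-26018) = 24606/(1/20249) + 42875*(-1/26018) = 24606/(1/20249) - 42875/26018 = 24606*20249 - 42875/26018 = 498246894 - 42875/26018 = 12963387645217/26018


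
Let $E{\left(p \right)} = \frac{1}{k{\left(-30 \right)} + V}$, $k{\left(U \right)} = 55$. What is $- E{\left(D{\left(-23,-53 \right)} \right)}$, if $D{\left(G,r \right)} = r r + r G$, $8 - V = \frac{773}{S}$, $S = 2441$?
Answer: $- \frac{2441}{153010} \approx -0.015953$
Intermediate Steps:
$V = \frac{18755}{2441}$ ($V = 8 - \frac{773}{2441} = \frac{18755}{2441} \approx 7.6833$)
$D{\left(G,r \right)} = r^{2} + G r$
$E{\left(p \right)} = \frac{2441}{153010}$ ($E{\left(p \right)} = \frac{1}{55 + \frac{18755}{2441}} = \frac{1}{\frac{153010}{2441}} = \frac{2441}{153010}$)
$- E{\left(D{\left(-23,-53 \right)} \right)} = \left(-1\right) \frac{2441}{153010} = - \frac{2441}{153010}$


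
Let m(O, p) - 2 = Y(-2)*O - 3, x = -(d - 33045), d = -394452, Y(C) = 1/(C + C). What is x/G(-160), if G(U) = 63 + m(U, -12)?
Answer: 142499/34 ≈ 4191.1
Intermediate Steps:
Y(C) = 1/(2*C)
x = 427497 (x = -(-394452 - 33045) = -1*(-427497) = 427497)
m(O, p) = -1 - O/4 (m(O, p) = 2 + (((1/2)/(-2))*O - 3) = 2 + (((1/2)*(-1/2))*O - 3) = 2 + (-O/4 - 3) = 2 + (-3 - O/4) = -1 - O/4)
G(U) = 62 - U/4 (G(U) = 63 + (-1 - U/4) = 62 - U/4)
x/G(-160) = 427497/(62 - 1/4*(-160)) = 427497/(62 + 40) = 427497/102 = 427497*(1/102) = 142499/34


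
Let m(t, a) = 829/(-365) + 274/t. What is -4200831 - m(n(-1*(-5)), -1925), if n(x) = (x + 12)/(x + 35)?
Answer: -26070142662/6205 ≈ -4.2015e+6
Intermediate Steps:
n(x) = (12 + x)/(35 + x)
m(t, a) = -829/365 + 274/t (m(t, a) = 829*(-1/365) + 274/t = -829/365 + 274/t)
-4200831 - m(n(-1*(-5)), -1925) = -4200831 - (-829/365 + 274/(((12 - 1*(-5))/(35 - 1*(-5))))) = -4200831 - (-829/365 + 274/(((12 + 5)/(35 + 5)))) = -4200831 - (-829/365 + 274/((17/40))) = -4200831 - (-829/365 + 274/(((1/40)*17))) = -4200831 - (-829/365 + 274/(17/40)) = -4200831 - (-829/365 + 274*(40/17)) = -4200831 - (-829/365 + 10960/17) = -4200831 - 1*3986307/6205 = -4200831 - 3986307/6205 = -26070142662/6205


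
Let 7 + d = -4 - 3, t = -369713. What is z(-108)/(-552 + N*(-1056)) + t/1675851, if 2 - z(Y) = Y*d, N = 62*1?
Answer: -3646566017/18441064404 ≈ -0.19774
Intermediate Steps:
N = 62
d = -14 (d = -7 + (-4 - 3) = -7 - 7 = -14)
z(Y) = 2 + 14*Y (z(Y) = 2 - Y*(-14) = 2 - (-14)*Y = 2 + 14*Y)
z(-108)/(-552 + N*(-1056)) + t/1675851 = (2 + 14*(-108))/(-552 + 62*(-1056)) - 369713/1675851 = (2 - 1512)/(-552 - 65472) - 369713*1/1675851 = -1510/(-66024) - 369713/1675851 = -1510*(-1/66024) - 369713/1675851 = 755/33012 - 369713/1675851 = -3646566017/18441064404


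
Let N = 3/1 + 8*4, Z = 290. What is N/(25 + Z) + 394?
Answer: 3547/9 ≈ 394.11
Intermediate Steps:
N = 35 (N = 3*1 + 32 = 3 + 32 = 35)
N/(25 + Z) + 394 = 35/(25 + 290) + 394 = 35/315 + 394 = (1/315)*35 + 394 = ⅑ + 394 = 3547/9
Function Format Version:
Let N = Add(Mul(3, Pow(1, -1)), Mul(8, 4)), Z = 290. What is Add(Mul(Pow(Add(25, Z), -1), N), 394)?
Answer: Rational(3547, 9) ≈ 394.11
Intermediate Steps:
N = 35 (N = Add(Mul(3, 1), 32) = Add(3, 32) = 35)
Add(Mul(Pow(Add(25, Z), -1), N), 394) = Add(Mul(Pow(Add(25, 290), -1), 35), 394) = Add(Mul(Pow(315, -1), 35), 394) = Add(Mul(Rational(1, 315), 35), 394) = Add(Rational(1, 9), 394) = Rational(3547, 9)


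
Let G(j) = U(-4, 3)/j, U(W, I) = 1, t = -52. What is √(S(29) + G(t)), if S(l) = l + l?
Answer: 3*√4355/26 ≈ 7.6145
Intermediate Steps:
G(j) = 1/j
S(l) = 2*l
√(S(29) + G(t)) = √(2*29 + 1/(-52)) = √(58 - 1/52) = √(3015/52) = 3*√4355/26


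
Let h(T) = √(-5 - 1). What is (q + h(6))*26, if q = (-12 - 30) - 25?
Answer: -1742 + 26*I*√6 ≈ -1742.0 + 63.687*I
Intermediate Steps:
h(T) = I*√6 (h(T) = √(-6) = I*√6)
q = -67 (q = -42 - 25 = -67)
(q + h(6))*26 = (-67 + I*√6)*26 = -1742 + 26*I*√6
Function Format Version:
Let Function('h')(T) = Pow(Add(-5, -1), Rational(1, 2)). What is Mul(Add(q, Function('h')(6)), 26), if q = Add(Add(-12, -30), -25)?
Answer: Add(-1742, Mul(26, I, Pow(6, Rational(1, 2)))) ≈ Add(-1742.0, Mul(63.687, I))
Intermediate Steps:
Function('h')(T) = Mul(I, Pow(6, Rational(1, 2))) (Function('h')(T) = Pow(-6, Rational(1, 2)) = Mul(I, Pow(6, Rational(1, 2))))
q = -67 (q = Add(-42, -25) = -67)
Mul(Add(q, Function('h')(6)), 26) = Mul(Add(-67, Mul(I, Pow(6, Rational(1, 2)))), 26) = Add(-1742, Mul(26, I, Pow(6, Rational(1, 2))))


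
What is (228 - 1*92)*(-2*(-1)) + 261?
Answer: 533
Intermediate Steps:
(228 - 1*92)*(-2*(-1)) + 261 = (228 - 92)*2 + 261 = 136*2 + 261 = 272 + 261 = 533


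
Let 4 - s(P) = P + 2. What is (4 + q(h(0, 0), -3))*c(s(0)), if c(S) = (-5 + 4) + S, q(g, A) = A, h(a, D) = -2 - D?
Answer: 1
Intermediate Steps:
s(P) = 2 - P (s(P) = 4 - (P + 2) = 4 - (2 + P) = 4 + (-2 - P) = 2 - P)
c(S) = -1 + S
(4 + q(h(0, 0), -3))*c(s(0)) = (4 - 3)*(-1 + (2 - 1*0)) = 1*(-1 + (2 + 0)) = 1*(-1 + 2) = 1*1 = 1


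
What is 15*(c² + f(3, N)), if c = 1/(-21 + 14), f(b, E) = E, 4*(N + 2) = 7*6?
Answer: 12525/98 ≈ 127.81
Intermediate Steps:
N = 17/2 (N = -2 + (7*6)/4 = -2 + (¼)*42 = -2 + 21/2 = 17/2 ≈ 8.5000)
c = -⅐ (c = 1/(-7) = -⅐ ≈ -0.14286)
15*(c² + f(3, N)) = 15*((-⅐)² + 17/2) = 15*(1/49 + 17/2) = 15*(835/98) = 12525/98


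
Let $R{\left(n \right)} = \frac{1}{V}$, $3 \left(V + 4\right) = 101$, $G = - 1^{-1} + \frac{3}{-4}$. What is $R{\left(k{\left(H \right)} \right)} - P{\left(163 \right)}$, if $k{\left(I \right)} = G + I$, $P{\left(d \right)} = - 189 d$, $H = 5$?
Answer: $\frac{2741826}{89} \approx 30807.0$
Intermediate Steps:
$G = - \frac{7}{4}$ ($G = \left(-1\right) 1 + 3 \left(- \frac{1}{4}\right) = -1 - \frac{3}{4} = - \frac{7}{4} \approx -1.75$)
$V = \frac{89}{3}$ ($V = -4 + \frac{1}{3} \cdot 101 = -4 + \frac{101}{3} = \frac{89}{3} \approx 29.667$)
$k{\left(I \right)} = - \frac{7}{4} + I$
$R{\left(n \right)} = \frac{3}{89}$ ($R{\left(n \right)} = \frac{1}{\frac{89}{3}} = \frac{3}{89}$)
$R{\left(k{\left(H \right)} \right)} - P{\left(163 \right)} = \frac{3}{89} - \left(-189\right) 163 = \frac{3}{89} - -30807 = \frac{3}{89} + 30807 = \frac{2741826}{89}$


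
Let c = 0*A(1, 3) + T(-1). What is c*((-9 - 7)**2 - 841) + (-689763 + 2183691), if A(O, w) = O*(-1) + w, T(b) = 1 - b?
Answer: 1492758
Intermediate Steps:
A(O, w) = w - O (A(O, w) = -O + w = w - O)
c = 2 (c = 0*(3 - 1*1) + (1 - 1*(-1)) = 0*(3 - 1) + (1 + 1) = 0*2 + 2 = 0 + 2 = 2)
c*((-9 - 7)**2 - 841) + (-689763 + 2183691) = 2*((-9 - 7)**2 - 841) + (-689763 + 2183691) = 2*((-16)**2 - 841) + 1493928 = 2*(256 - 841) + 1493928 = 2*(-585) + 1493928 = -1170 + 1493928 = 1492758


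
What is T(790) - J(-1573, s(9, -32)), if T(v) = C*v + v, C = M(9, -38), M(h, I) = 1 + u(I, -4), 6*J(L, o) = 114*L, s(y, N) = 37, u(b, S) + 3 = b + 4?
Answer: 2237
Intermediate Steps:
u(b, S) = 1 + b (u(b, S) = -3 + (b + 4) = -3 + (4 + b) = 1 + b)
J(L, o) = 19*L (J(L, o) = (114*L)/6 = 19*L)
M(h, I) = 2 + I (M(h, I) = 1 + (1 + I) = 2 + I)
C = -36 (C = 2 - 38 = -36)
T(v) = -35*v (T(v) = -36*v + v = -35*v)
T(790) - J(-1573, s(9, -32)) = -35*790 - 19*(-1573) = -27650 - 1*(-29887) = -27650 + 29887 = 2237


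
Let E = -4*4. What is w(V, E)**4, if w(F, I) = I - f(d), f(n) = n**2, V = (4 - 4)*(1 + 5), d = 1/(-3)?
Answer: 442050625/6561 ≈ 67376.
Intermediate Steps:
d = -1/3 ≈ -0.33333
V = 0 (V = 0*6 = 0)
E = -16
w(F, I) = -1/9 + I (w(F, I) = I - (-1/3)**2 = I - 1*1/9 = I - 1/9 = -1/9 + I)
w(V, E)**4 = (-1/9 - 16)**4 = (-145/9)**4 = 442050625/6561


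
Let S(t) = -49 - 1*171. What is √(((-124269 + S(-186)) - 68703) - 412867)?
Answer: I*√606059 ≈ 778.5*I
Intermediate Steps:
S(t) = -220 (S(t) = -49 - 171 = -220)
√(((-124269 + S(-186)) - 68703) - 412867) = √(((-124269 - 220) - 68703) - 412867) = √((-124489 - 68703) - 412867) = √(-193192 - 412867) = √(-606059) = I*√606059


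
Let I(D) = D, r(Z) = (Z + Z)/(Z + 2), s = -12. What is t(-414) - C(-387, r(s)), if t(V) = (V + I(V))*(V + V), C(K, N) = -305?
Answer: 685889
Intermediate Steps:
r(Z) = 2*Z/(2 + Z) (r(Z) = (2*Z)/(2 + Z) = 2*Z/(2 + Z))
t(V) = 4*V**2 (t(V) = (V + V)*(V + V) = (2*V)*(2*V) = 4*V**2)
t(-414) - C(-387, r(s)) = 4*(-414)**2 - 1*(-305) = 4*171396 + 305 = 685584 + 305 = 685889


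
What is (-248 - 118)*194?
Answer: -71004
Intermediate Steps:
(-248 - 118)*194 = -366*194 = -71004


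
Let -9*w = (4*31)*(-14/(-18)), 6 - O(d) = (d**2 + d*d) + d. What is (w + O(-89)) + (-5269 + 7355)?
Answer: -1107409/81 ≈ -13672.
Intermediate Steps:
O(d) = 6 - d - 2*d**2 (O(d) = 6 - ((d**2 + d*d) + d) = 6 - ((d**2 + d**2) + d) = 6 - (2*d**2 + d) = 6 - (d + 2*d**2) = 6 + (-d - 2*d**2) = 6 - d - 2*d**2)
w = -868/81 (w = -4*31*(-14/(-18))/9 = -124*(-14*(-1/18))/9 = -124*7/(9*9) = -1/9*868/9 = -868/81 ≈ -10.716)
(w + O(-89)) + (-5269 + 7355) = (-868/81 + (6 - 1*(-89) - 2*(-89)**2)) + (-5269 + 7355) = (-868/81 + (6 + 89 - 2*7921)) + 2086 = (-868/81 + (6 + 89 - 15842)) + 2086 = (-868/81 - 15747) + 2086 = -1276375/81 + 2086 = -1107409/81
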